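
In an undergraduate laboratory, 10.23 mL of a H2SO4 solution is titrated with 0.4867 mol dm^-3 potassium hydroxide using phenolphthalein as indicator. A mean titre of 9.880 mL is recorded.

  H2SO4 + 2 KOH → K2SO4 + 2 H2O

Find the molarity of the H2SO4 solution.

n(KOH) = 0.009880 L × 0.4867 mol/L = 4.809 × 10^-3 mol
From the 1:2 mole ratio, n(H2SO4) = 1/2 × 4.809 × 10^-3 = 2.404 × 10^-3 mol
[H2SO4] = 2.404 × 10^-3 mol / 0.01023 L = 0.2350 mol/L

0.2350 mol/L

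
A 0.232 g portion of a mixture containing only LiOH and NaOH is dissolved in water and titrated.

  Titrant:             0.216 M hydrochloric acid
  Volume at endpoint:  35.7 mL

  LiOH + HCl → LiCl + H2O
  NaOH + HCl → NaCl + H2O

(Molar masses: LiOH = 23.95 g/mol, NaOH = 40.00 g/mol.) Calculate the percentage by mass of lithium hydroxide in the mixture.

49.2 %

n(HCl) = 0.0357 × 0.216 = 7.71 × 10^-3 mol
Let x = n(LiOH), y = n(NaOH).
Titrant: 1x + 1y = 7.71 × 10^-3;  mass: 23.95x + 40.00y = 0.232
Solving, x = 4.76 × 10^-3 mol, y = 2.95 × 10^-3 mol
mass of LiOH = 4.76 × 10^-3 × 23.95 = 0.114 g
% LiOH = 0.114 / 0.232 × 100 = 49.2 %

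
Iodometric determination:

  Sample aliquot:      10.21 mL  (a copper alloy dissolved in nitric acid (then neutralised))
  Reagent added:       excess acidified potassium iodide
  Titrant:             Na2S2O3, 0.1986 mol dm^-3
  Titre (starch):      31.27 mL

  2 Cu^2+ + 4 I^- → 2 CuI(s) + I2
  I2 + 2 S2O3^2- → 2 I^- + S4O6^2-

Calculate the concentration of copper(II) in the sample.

n(S2O3^2-) = 0.03127 × 0.1986 = 6.210 × 10^-3 mol
n(I2) = n(S2O3^2-)/2 = 3.105 × 10^-3 mol
From the 2:1 ratio, n(Cu2+) in the aliquot = 2/1 × 3.105 × 10^-3 = 6.210 × 10^-3 mol
[Cu2+] = 6.210 × 10^-3 / 0.01021 = 0.6082 mol/L

0.6082 mol/L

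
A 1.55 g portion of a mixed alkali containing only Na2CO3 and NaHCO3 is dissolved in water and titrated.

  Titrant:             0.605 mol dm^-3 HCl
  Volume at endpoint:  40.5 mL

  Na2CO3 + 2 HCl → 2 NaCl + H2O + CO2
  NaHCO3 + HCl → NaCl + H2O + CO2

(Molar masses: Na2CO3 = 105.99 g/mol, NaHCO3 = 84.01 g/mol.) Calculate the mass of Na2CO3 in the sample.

0.869 g

n(HCl) = 0.0405 × 0.605 = 0.0245 mol
Let x = n(Na2CO3), y = n(NaHCO3).
Titrant: 2x + 1y = 0.0245;  mass: 105.99x + 84.01y = 1.55
Solving, x = 8.20 × 10^-3 mol, y = 8.11 × 10^-3 mol
mass of Na2CO3 = 8.20 × 10^-3 × 105.99 = 0.869 g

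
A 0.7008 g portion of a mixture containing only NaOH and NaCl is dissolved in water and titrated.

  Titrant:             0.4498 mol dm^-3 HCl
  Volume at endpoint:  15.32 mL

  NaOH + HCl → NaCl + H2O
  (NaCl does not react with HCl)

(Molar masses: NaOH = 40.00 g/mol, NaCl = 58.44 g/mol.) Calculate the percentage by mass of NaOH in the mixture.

n(HCl) = 0.01532 × 0.4498 = 6.891 × 10^-3 mol
Let x = n(NaOH), y = n(NaCl).
Titrant: 1x = 6.891 × 10^-3;  mass: 40.00x + 58.44y = 0.7008
Solving, x = 6.891 × 10^-3 mol, y = 7.275 × 10^-3 mol
mass of NaOH = 6.891 × 10^-3 × 40.00 = 0.2756 g
% NaOH = 0.2756 / 0.7008 × 100 = 39.33 %

39.33 %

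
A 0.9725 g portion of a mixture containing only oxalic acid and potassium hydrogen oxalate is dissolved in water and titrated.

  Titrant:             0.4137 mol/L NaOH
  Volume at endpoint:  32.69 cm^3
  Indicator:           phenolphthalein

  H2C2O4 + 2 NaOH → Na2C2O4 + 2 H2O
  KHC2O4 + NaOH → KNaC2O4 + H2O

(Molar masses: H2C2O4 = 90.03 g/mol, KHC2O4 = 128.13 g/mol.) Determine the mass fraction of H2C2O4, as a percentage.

n(NaOH) = 0.03269 × 0.4137 = 0.01352 mol
Let x = n(H2C2O4), y = n(KHC2O4).
Titrant: 2x + 1y = 0.01352;  mass: 90.03x + 128.13y = 0.9725
Solving, x = 4.574 × 10^-3 mol, y = 4.376 × 10^-3 mol
mass of H2C2O4 = 4.574 × 10^-3 × 90.03 = 0.4118 g
% H2C2O4 = 0.4118 / 0.9725 × 100 = 42.34 %

42.34 %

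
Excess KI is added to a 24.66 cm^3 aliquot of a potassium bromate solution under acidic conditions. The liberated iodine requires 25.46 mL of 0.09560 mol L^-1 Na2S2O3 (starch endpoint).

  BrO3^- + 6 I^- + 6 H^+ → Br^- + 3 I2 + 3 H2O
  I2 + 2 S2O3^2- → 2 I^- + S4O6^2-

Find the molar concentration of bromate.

n(S2O3^2-) = 0.02546 × 0.09560 = 2.434 × 10^-3 mol
n(I2) = n(S2O3^2-)/2 = 1.217 × 10^-3 mol
From the 1:3 ratio, n(BrO3^-) in the aliquot = 1/3 × 1.217 × 10^-3 = 4.057 × 10^-4 mol
[BrO3^-] = 4.057 × 10^-4 / 0.02466 = 0.01645 mol/L

0.01645 mol/L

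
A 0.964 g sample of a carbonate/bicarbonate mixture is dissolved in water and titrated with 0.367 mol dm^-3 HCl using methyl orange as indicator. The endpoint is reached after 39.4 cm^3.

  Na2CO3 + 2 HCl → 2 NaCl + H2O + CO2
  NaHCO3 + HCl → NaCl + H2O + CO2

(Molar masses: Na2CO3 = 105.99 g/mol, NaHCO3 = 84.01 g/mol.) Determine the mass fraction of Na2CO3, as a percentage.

44.4 %

n(HCl) = 0.0394 × 0.367 = 0.0145 mol
Let x = n(Na2CO3), y = n(NaHCO3).
Titrant: 2x + 1y = 0.0145;  mass: 105.99x + 84.01y = 0.964
Solving, x = 4.04 × 10^-3 mol, y = 6.37 × 10^-3 mol
mass of Na2CO3 = 4.04 × 10^-3 × 105.99 = 0.428 g
% Na2CO3 = 0.428 / 0.964 × 100 = 44.4 %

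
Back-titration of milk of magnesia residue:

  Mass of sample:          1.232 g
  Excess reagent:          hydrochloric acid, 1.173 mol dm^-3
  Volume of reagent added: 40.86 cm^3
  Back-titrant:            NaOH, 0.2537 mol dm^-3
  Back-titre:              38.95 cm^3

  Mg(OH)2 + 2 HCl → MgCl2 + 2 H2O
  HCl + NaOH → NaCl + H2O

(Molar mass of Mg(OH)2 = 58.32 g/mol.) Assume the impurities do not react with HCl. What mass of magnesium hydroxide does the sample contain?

n(HCl) added = 0.04086 × 1.173 = 0.04793 mol
n(NaOH) used in back-titration = 0.03895 × 0.2537 = 9.882 × 10^-3 mol
n(HCl) left over = 9.882 × 10^-3 mol (1:1 ratio)
n(HCl) consumed by analyte = 0.04793 − 9.882 × 10^-3 = 0.03805 mol
From the 1:2 ratio, n(Mg(OH)2) = 1/2 × 0.03805 = 0.01902 mol
mass of Mg(OH)2 = 0.01902 × 58.32 = 1.109 g

1.109 g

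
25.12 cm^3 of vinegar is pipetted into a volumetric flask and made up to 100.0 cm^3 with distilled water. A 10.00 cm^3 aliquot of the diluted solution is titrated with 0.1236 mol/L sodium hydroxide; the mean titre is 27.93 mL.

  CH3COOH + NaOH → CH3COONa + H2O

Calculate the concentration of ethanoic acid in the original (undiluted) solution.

1.374 mol/L

n(NaOH) = 0.02793 × 0.1236 = 3.452 × 10^-3 mol
n(CH3COOH) in the aliquot = 3.452 × 10^-3 mol (1:1 ratio)
[CH3COOH]_dilute = 3.452 × 10^-3 / 0.01000 = 0.3452 mol/L
Dilution factor = 100.0 / 25.12 = 3.981
[CH3COOH]_stock = 0.3452 × 3.981 = 1.374 mol/L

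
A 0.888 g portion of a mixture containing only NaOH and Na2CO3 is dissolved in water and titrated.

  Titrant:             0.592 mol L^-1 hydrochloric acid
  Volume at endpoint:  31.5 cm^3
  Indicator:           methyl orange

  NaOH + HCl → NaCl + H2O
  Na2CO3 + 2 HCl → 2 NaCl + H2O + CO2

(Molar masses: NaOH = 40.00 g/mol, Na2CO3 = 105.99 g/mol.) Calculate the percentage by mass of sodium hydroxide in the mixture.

n(HCl) = 0.0315 × 0.592 = 0.0186 mol
Let x = n(NaOH), y = n(Na2CO3).
Titrant: 1x + 2y = 0.0186;  mass: 40.00x + 105.99y = 0.888
Solving, x = 7.71 × 10^-3 mol, y = 5.47 × 10^-3 mol
mass of NaOH = 7.71 × 10^-3 × 40.00 = 0.309 g
% NaOH = 0.309 / 0.888 × 100 = 34.8 %

34.8 %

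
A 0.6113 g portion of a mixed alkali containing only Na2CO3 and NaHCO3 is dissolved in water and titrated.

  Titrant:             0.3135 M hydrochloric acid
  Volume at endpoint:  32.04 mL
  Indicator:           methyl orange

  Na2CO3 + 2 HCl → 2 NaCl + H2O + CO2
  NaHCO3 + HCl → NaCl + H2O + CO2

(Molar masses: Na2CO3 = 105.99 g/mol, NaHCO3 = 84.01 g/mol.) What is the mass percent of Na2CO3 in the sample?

65.00 %

n(HCl) = 0.03204 × 0.3135 = 0.01004 mol
Let x = n(Na2CO3), y = n(NaHCO3).
Titrant: 2x + 1y = 0.01004;  mass: 105.99x + 84.01y = 0.6113
Solving, x = 3.749 × 10^-3 mol, y = 2.547 × 10^-3 mol
mass of Na2CO3 = 3.749 × 10^-3 × 105.99 = 0.3973 g
% Na2CO3 = 0.3973 / 0.6113 × 100 = 65.00 %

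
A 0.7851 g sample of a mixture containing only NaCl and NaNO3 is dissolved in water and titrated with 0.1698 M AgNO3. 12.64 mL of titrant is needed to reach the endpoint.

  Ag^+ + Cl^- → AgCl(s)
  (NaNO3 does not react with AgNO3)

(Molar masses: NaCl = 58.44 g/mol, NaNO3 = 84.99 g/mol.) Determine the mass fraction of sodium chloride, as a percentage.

n(AgNO3) = 0.01264 × 0.1698 = 2.146 × 10^-3 mol
Let x = n(NaCl), y = n(NaNO3).
Titrant: 1x = 2.146 × 10^-3;  mass: 58.44x + 84.99y = 0.7851
Solving, x = 2.146 × 10^-3 mol, y = 7.762 × 10^-3 mol
mass of NaCl = 2.146 × 10^-3 × 58.44 = 0.1254 g
% NaCl = 0.1254 / 0.7851 × 100 = 15.98 %

15.98 %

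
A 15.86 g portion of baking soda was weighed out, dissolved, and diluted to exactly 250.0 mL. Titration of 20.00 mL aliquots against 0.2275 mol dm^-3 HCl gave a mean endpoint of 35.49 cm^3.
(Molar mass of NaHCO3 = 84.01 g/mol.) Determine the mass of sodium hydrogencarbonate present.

NaHCO3 + HCl → NaCl + H2O + CO2
n(HCl) per titration = 0.03549 × 0.2275 = 8.074 × 10^-3 mol
n(NaHCO3) in each aliquot = 8.074 × 10^-3 mol (1:1 ratio)
n(NaHCO3) in the whole flask = 8.074 × 10^-3 × 250.0/20.00 = 0.1009 mol
mass of NaHCO3 = 0.1009 × 84.01 = 8.479 g

8.479 g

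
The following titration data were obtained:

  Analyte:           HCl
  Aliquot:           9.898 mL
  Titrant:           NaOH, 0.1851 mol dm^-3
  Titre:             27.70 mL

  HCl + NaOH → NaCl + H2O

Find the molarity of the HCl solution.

0.5180 mol/L

n(NaOH) = 0.02770 L × 0.1851 mol/L = 5.127 × 10^-3 mol
n(HCl) = 5.127 × 10^-3 mol (1:1 mole ratio)
[HCl] = 5.127 × 10^-3 mol / 0.009898 L = 0.5180 mol/L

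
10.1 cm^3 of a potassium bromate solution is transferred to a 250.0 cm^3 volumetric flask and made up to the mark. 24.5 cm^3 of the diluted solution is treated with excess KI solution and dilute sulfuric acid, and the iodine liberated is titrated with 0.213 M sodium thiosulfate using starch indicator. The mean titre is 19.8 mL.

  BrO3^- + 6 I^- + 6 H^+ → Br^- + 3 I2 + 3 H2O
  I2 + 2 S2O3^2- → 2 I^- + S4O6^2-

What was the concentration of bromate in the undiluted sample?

n(S2O3^2-) = 0.0198 × 0.213 = 4.22 × 10^-3 mol
n(I2) = n(S2O3^2-)/2 = 2.11 × 10^-3 mol
From the 1:3 ratio, n(BrO3^-) in the aliquot = 1/3 × 2.11 × 10^-3 = 7.03 × 10^-4 mol
[BrO3^-]_dilute = 7.03 × 10^-4 / 0.0245 = 0.0287 mol/L
[BrO3^-]_original = 0.0287 × 250.0/10.1 = 0.710 mol/L

0.710 M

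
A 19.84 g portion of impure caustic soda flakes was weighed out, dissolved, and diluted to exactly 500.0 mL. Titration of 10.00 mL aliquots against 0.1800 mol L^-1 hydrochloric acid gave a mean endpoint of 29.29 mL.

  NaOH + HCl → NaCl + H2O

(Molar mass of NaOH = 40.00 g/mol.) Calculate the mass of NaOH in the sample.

10.54 g

n(HCl) per titration = 0.02929 × 0.1800 = 5.272 × 10^-3 mol
n(NaOH) in each aliquot = 5.272 × 10^-3 mol (1:1 ratio)
n(NaOH) in the whole flask = 5.272 × 10^-3 × 500.0/10.00 = 0.2636 mol
mass of NaOH = 0.2636 × 40.00 = 10.54 g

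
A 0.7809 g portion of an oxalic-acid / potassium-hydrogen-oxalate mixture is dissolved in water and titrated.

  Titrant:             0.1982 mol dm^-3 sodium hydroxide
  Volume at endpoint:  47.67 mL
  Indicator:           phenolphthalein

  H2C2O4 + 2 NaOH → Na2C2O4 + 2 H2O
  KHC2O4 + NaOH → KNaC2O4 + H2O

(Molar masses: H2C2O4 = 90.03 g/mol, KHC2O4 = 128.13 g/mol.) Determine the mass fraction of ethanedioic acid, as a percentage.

29.80 %

n(NaOH) = 0.04767 × 0.1982 = 9.448 × 10^-3 mol
Let x = n(H2C2O4), y = n(KHC2O4).
Titrant: 2x + 1y = 9.448 × 10^-3;  mass: 90.03x + 128.13y = 0.7809
Solving, x = 2.585 × 10^-3 mol, y = 4.278 × 10^-3 mol
mass of H2C2O4 = 2.585 × 10^-3 × 90.03 = 0.2327 g
% H2C2O4 = 0.2327 / 0.7809 × 100 = 29.80 %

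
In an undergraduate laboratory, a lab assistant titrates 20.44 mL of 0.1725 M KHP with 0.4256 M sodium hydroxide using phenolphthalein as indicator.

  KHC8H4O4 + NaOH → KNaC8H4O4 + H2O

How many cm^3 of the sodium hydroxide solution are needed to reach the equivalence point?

8.285 mL

n(KHC8H4O4) = 0.02044 L × 0.1725 mol/L = 3.526 × 10^-3 mol
n(NaOH) = 3.526 × 10^-3 mol (1:1 stoichiometry)
V(NaOH) = 3.526 × 10^-3 mol / 0.4256 mol/L = 0.008285 L = 8.285 mL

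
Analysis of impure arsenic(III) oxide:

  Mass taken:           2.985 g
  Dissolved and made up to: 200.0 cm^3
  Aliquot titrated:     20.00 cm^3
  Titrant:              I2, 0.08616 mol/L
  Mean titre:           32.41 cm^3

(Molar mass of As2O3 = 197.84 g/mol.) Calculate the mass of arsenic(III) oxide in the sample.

2.762 g

As2O3 + 2 I2 + 2 H2O → As2O5 + 4 HI
n(I2) per titration = 0.03241 × 0.08616 = 2.792 × 10^-3 mol
From the 1:2 ratio, n(As2O3) in each aliquot = 1/2 × 2.792 × 10^-3 = 1.396 × 10^-3 mol
n(As2O3) in the whole flask = 1.396 × 10^-3 × 200.0/20.00 = 0.01396 mol
mass of As2O3 = 0.01396 × 197.84 = 2.762 g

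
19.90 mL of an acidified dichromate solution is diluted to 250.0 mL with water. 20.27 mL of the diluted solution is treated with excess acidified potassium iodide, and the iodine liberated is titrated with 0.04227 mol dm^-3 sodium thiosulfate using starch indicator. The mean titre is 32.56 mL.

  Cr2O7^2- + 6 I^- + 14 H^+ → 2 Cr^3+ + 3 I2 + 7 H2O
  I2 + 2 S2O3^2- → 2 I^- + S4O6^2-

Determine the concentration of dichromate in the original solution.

0.1422 mol/L

n(S2O3^2-) = 0.03256 × 0.04227 = 1.376 × 10^-3 mol
n(I2) = n(S2O3^2-)/2 = 6.882 × 10^-4 mol
From the 1:3 ratio, n(Cr2O7^2-) in the aliquot = 1/3 × 6.882 × 10^-4 = 2.294 × 10^-4 mol
[Cr2O7^2-]_dilute = 2.294 × 10^-4 / 0.02027 = 0.01132 mol/L
[Cr2O7^2-]_original = 0.01132 × 250.0/19.90 = 0.1422 mol/L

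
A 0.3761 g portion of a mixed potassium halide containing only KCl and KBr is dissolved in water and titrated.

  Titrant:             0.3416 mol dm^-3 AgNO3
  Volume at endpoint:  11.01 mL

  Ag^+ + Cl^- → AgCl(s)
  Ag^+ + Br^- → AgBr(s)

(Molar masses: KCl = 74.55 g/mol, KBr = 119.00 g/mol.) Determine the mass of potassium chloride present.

0.1199 g

n(AgNO3) = 0.01101 × 0.3416 = 3.761 × 10^-3 mol
Let x = n(KCl), y = n(KBr).
Titrant: 1x + 1y = 3.761 × 10^-3;  mass: 74.55x + 119.00y = 0.3761
Solving, x = 1.608 × 10^-3 mol, y = 2.153 × 10^-3 mol
mass of KCl = 1.608 × 10^-3 × 74.55 = 0.1199 g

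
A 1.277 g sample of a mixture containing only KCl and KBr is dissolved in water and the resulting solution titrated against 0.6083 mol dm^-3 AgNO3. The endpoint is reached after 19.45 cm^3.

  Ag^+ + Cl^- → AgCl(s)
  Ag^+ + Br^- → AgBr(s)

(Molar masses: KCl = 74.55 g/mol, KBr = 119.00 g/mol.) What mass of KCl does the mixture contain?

0.2196 g

n(AgNO3) = 0.01945 × 0.6083 = 0.01183 mol
Let x = n(KCl), y = n(KBr).
Titrant: 1x + 1y = 0.01183;  mass: 74.55x + 119.00y = 1.277
Solving, x = 2.946 × 10^-3 mol, y = 8.886 × 10^-3 mol
mass of KCl = 2.946 × 10^-3 × 74.55 = 0.2196 g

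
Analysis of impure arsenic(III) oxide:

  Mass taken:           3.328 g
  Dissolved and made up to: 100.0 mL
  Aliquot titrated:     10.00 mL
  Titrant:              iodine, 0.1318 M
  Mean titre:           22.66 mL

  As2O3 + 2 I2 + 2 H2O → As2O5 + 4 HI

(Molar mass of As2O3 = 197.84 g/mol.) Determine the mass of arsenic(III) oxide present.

n(I2) per titration = 0.02266 × 0.1318 = 2.987 × 10^-3 mol
From the 1:2 ratio, n(As2O3) in each aliquot = 1/2 × 2.987 × 10^-3 = 1.493 × 10^-3 mol
n(As2O3) in the whole flask = 1.493 × 10^-3 × 100.0/10.00 = 0.01493 mol
mass of As2O3 = 0.01493 × 197.84 = 2.954 g

2.954 g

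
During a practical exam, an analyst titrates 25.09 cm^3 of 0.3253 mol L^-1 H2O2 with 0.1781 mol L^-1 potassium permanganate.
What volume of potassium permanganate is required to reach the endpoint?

2 MnO4^- + 5 H2O2 + 6 H^+ → 2 Mn^2+ + 5 O2 + 8 H2O
n(H2O2) = 0.02509 L × 0.3253 mol/L = 8.162 × 10^-3 mol
From the 2:5 stoichiometry, n(KMnO4) = 2/5 × 8.162 × 10^-3 = 3.265 × 10^-3 mol
V(KMnO4) = 3.265 × 10^-3 mol / 0.1781 mol/L = 0.01833 L = 18.33 mL

18.33 mL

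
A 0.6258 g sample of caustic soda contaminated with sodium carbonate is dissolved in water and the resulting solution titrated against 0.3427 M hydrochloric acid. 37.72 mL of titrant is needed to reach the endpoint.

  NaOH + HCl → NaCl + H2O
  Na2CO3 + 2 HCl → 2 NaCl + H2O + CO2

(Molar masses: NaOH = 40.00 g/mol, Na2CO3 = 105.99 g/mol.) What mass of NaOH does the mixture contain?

n(HCl) = 0.03772 × 0.3427 = 0.01293 mol
Let x = n(NaOH), y = n(Na2CO3).
Titrant: 1x + 2y = 0.01293;  mass: 40.00x + 105.99y = 0.6258
Solving, x = 4.559 × 10^-3 mol, y = 4.184 × 10^-3 mol
mass of NaOH = 4.559 × 10^-3 × 40.00 = 0.1824 g

0.1824 g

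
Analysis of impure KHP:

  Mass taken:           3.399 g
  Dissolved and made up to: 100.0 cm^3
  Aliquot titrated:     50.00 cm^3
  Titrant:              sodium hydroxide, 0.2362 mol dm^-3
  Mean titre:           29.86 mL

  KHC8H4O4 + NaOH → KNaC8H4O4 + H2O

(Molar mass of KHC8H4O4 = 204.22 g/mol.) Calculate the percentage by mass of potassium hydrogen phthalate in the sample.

n(NaOH) per titration = 0.02986 × 0.2362 = 7.053 × 10^-3 mol
n(KHC8H4O4) in each aliquot = 7.053 × 10^-3 mol (1:1 ratio)
n(KHC8H4O4) in the whole flask = 7.053 × 10^-3 × 100.0/50.00 = 0.01411 mol
mass of KHC8H4O4 = 0.01411 × 204.22 = 2.881 g
% KHC8H4O4 = 2.881 / 3.399 × 100 = 84.75 %

84.75 %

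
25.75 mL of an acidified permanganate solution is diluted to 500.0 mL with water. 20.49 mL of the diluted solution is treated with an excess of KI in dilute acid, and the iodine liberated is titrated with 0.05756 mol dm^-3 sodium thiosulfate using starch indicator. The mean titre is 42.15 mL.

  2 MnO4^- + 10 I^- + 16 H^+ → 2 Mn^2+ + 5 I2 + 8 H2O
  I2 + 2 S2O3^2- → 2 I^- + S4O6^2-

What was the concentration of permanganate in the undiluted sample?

n(S2O3^2-) = 0.04215 × 0.05756 = 2.426 × 10^-3 mol
n(I2) = n(S2O3^2-)/2 = 1.213 × 10^-3 mol
From the 2:5 ratio, n(MnO4^-) in the aliquot = 2/5 × 1.213 × 10^-3 = 4.852 × 10^-4 mol
[MnO4^-]_dilute = 4.852 × 10^-4 / 0.02049 = 0.02368 mol/L
[MnO4^-]_original = 0.02368 × 500.0/25.75 = 0.4598 mol/L

0.4598 mol/L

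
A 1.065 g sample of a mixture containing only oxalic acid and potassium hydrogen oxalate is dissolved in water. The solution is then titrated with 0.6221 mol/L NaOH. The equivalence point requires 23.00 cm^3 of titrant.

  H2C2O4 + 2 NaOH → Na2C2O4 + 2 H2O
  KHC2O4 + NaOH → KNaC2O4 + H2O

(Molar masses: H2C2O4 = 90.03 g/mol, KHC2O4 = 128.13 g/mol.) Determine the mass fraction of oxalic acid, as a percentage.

n(NaOH) = 0.02300 × 0.6221 = 0.01431 mol
Let x = n(H2C2O4), y = n(KHC2O4).
Titrant: 2x + 1y = 0.01431;  mass: 90.03x + 128.13y = 1.065
Solving, x = 4.622 × 10^-3 mol, y = 5.064 × 10^-3 mol
mass of H2C2O4 = 4.622 × 10^-3 × 90.03 = 0.4161 g
% H2C2O4 = 0.4161 / 1.065 × 100 = 39.07 %

39.07 %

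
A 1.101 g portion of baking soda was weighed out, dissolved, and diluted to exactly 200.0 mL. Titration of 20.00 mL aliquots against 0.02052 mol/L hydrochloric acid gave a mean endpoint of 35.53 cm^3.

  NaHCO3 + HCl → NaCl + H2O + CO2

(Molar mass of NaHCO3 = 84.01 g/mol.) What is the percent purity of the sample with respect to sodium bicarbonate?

n(HCl) per titration = 0.03553 × 0.02052 = 7.291 × 10^-4 mol
n(NaHCO3) in each aliquot = 7.291 × 10^-4 mol (1:1 ratio)
n(NaHCO3) in the whole flask = 7.291 × 10^-4 × 200.0/20.00 = 7.291 × 10^-3 mol
mass of NaHCO3 = 7.291 × 10^-3 × 84.01 = 0.6125 g
% NaHCO3 = 0.6125 / 1.101 × 100 = 55.63 %

55.63 %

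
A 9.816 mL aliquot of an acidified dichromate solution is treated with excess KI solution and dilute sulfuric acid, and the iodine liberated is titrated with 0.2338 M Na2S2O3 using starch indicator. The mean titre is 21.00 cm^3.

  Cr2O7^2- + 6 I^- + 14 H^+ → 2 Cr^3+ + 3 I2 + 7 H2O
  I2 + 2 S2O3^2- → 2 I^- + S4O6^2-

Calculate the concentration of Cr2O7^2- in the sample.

n(S2O3^2-) = 0.02100 × 0.2338 = 4.910 × 10^-3 mol
n(I2) = n(S2O3^2-)/2 = 2.455 × 10^-3 mol
From the 1:3 ratio, n(Cr2O7^2-) in the aliquot = 1/3 × 2.455 × 10^-3 = 8.183 × 10^-4 mol
[Cr2O7^2-] = 8.183 × 10^-4 / 0.009816 = 0.08336 mol/L

0.08336 M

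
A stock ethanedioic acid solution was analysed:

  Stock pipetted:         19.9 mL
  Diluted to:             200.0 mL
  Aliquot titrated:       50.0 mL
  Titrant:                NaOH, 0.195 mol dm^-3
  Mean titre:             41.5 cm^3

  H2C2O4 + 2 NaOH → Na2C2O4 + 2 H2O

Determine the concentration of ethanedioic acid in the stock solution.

n(NaOH) = 0.0415 × 0.195 = 8.09 × 10^-3 mol
From the 1:2 ratio, n(H2C2O4) in the aliquot = 1/2 × 8.09 × 10^-3 = 4.05 × 10^-3 mol
[H2C2O4]_dilute = 4.05 × 10^-3 / 0.0500 = 0.0809 mol/L
Dilution factor = 200.0 / 19.9 = 10.05
[H2C2O4]_stock = 0.0809 × 10.05 = 0.813 mol/L

0.813 mol/L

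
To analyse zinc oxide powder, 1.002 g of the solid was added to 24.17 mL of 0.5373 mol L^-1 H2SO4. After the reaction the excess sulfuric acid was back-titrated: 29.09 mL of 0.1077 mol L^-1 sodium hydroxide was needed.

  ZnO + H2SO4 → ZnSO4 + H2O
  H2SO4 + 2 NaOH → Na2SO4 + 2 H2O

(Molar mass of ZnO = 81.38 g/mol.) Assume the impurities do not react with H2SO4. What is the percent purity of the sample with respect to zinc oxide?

n(H2SO4) added = 0.02417 × 0.5373 = 0.01299 mol
n(NaOH) used in back-titration = 0.02909 × 0.1077 = 3.133 × 10^-3 mol
From the 1:2 ratio, n(H2SO4) left over = 1/2 × 3.133 × 10^-3 = 1.566 × 10^-3 mol
n(H2SO4) consumed by analyte = 0.01299 − 1.566 × 10^-3 = 0.01142 mol
n(ZnO) = 0.01142 mol (1:1 ratio)
mass of ZnO = 0.01142 × 81.38 = 0.9294 g
% ZnO = 0.9294 / 1.002 × 100 = 92.75 %

92.75 %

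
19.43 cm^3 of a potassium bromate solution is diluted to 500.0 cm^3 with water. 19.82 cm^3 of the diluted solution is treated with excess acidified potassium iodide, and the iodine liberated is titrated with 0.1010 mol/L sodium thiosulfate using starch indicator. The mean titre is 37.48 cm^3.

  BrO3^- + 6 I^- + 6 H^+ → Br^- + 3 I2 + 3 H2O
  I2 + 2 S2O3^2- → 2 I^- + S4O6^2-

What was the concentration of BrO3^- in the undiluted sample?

n(S2O3^2-) = 0.03748 × 0.1010 = 3.785 × 10^-3 mol
n(I2) = n(S2O3^2-)/2 = 1.893 × 10^-3 mol
From the 1:3 ratio, n(BrO3^-) in the aliquot = 1/3 × 1.893 × 10^-3 = 6.309 × 10^-4 mol
[BrO3^-]_dilute = 6.309 × 10^-4 / 0.01982 = 0.03183 mol/L
[BrO3^-]_original = 0.03183 × 500.0/19.43 = 0.8191 mol/L

0.8191 mol/L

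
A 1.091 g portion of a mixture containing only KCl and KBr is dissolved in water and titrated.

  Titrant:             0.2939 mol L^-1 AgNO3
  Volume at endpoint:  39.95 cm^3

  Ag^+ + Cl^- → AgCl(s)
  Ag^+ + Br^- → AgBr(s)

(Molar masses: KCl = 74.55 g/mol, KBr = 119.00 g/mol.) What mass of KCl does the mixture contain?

0.5136 g

n(AgNO3) = 0.03995 × 0.2939 = 0.01174 mol
Let x = n(KCl), y = n(KBr).
Titrant: 1x + 1y = 0.01174;  mass: 74.55x + 119.00y = 1.091
Solving, x = 6.889 × 10^-3 mol, y = 4.852 × 10^-3 mol
mass of KCl = 6.889 × 10^-3 × 74.55 = 0.5136 g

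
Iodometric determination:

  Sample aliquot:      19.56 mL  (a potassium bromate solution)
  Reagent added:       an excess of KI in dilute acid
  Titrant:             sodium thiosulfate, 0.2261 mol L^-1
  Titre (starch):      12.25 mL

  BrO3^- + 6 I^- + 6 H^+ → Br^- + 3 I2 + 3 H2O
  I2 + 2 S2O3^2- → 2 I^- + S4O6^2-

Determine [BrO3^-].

0.02360 mol/L

n(S2O3^2-) = 0.01225 × 0.2261 = 2.770 × 10^-3 mol
n(I2) = n(S2O3^2-)/2 = 1.385 × 10^-3 mol
From the 1:3 ratio, n(BrO3^-) in the aliquot = 1/3 × 1.385 × 10^-3 = 4.616 × 10^-4 mol
[BrO3^-] = 4.616 × 10^-4 / 0.01956 = 0.02360 mol/L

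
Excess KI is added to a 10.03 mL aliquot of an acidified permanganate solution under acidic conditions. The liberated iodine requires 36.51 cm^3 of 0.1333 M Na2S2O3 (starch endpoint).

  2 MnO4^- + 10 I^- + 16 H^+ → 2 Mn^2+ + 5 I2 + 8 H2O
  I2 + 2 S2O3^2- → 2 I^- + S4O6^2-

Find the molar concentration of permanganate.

0.09704 M

n(S2O3^2-) = 0.03651 × 0.1333 = 4.867 × 10^-3 mol
n(I2) = n(S2O3^2-)/2 = 2.433 × 10^-3 mol
From the 2:5 ratio, n(MnO4^-) in the aliquot = 2/5 × 2.433 × 10^-3 = 9.734 × 10^-4 mol
[MnO4^-] = 9.734 × 10^-4 / 0.01003 = 0.09704 mol/L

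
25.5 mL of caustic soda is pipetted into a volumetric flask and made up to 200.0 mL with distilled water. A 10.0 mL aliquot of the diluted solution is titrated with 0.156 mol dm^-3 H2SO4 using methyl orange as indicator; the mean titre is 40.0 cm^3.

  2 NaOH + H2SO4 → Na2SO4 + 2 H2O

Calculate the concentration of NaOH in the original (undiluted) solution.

n(H2SO4) = 0.0400 × 0.156 = 6.24 × 10^-3 mol
From the 2:1 ratio, n(NaOH) in the aliquot = 2/1 × 6.24 × 10^-3 = 0.0125 mol
[NaOH]_dilute = 0.0125 / 0.0100 = 1.25 mol/L
Dilution factor = 200.0 / 25.5 = 7.843
[NaOH]_stock = 1.25 × 7.843 = 9.79 mol/L

9.79 mol/L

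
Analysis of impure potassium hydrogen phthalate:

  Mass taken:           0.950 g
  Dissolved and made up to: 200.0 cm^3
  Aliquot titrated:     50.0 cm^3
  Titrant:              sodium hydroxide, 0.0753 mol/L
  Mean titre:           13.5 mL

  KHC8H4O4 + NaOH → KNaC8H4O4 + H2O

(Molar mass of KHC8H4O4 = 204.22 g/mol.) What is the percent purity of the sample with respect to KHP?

87.4 %

n(NaOH) per titration = 0.0135 × 0.0753 = 1.02 × 10^-3 mol
n(KHC8H4O4) in each aliquot = 1.02 × 10^-3 mol (1:1 ratio)
n(KHC8H4O4) in the whole flask = 1.02 × 10^-3 × 200.0/50.0 = 4.07 × 10^-3 mol
mass of KHC8H4O4 = 4.07 × 10^-3 × 204.22 = 0.830 g
% KHC8H4O4 = 0.830 / 0.950 × 100 = 87.4 %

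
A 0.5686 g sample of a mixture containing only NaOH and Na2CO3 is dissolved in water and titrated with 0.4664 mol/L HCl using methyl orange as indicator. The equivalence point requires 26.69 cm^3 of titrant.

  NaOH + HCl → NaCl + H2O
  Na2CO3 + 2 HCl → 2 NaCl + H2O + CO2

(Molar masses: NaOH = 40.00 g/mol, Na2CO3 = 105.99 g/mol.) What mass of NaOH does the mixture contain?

n(HCl) = 0.02669 × 0.4664 = 0.01245 mol
Let x = n(NaOH), y = n(Na2CO3).
Titrant: 1x + 2y = 0.01245;  mass: 40.00x + 105.99y = 0.5686
Solving, x = 7.010 × 10^-3 mol, y = 2.719 × 10^-3 mol
mass of NaOH = 7.010 × 10^-3 × 40.00 = 0.2804 g

0.2804 g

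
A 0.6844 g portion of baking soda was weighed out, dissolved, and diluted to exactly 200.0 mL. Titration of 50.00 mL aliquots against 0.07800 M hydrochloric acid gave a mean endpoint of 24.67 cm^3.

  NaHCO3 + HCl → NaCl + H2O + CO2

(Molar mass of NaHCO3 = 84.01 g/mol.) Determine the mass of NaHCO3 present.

n(HCl) per titration = 0.02467 × 0.07800 = 1.924 × 10^-3 mol
n(NaHCO3) in each aliquot = 1.924 × 10^-3 mol (1:1 ratio)
n(NaHCO3) in the whole flask = 1.924 × 10^-3 × 200.0/50.00 = 7.697 × 10^-3 mol
mass of NaHCO3 = 7.697 × 10^-3 × 84.01 = 0.6466 g

0.6466 g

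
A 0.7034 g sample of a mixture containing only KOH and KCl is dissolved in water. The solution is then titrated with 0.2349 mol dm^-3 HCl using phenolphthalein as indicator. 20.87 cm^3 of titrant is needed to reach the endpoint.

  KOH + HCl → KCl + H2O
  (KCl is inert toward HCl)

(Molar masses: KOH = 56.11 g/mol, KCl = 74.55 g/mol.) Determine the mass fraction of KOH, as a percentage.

39.11 %

n(HCl) = 0.02087 × 0.2349 = 4.902 × 10^-3 mol
Let x = n(KOH), y = n(KCl).
Titrant: 1x = 4.902 × 10^-3;  mass: 56.11x + 74.55y = 0.7034
Solving, x = 4.902 × 10^-3 mol, y = 5.746 × 10^-3 mol
mass of KOH = 4.902 × 10^-3 × 56.11 = 0.2751 g
% KOH = 0.2751 / 0.7034 × 100 = 39.11 %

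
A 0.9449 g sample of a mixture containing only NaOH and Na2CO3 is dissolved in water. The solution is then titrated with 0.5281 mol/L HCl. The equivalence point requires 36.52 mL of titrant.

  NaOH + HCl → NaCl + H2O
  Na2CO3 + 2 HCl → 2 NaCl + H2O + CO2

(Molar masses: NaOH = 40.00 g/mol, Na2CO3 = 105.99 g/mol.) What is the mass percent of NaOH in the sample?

n(HCl) = 0.03652 × 0.5281 = 0.01929 mol
Let x = n(NaOH), y = n(Na2CO3).
Titrant: 1x + 2y = 0.01929;  mass: 40.00x + 105.99y = 0.9449
Solving, x = 5.939 × 10^-3 mol, y = 6.674 × 10^-3 mol
mass of NaOH = 5.939 × 10^-3 × 40.00 = 0.2375 g
% NaOH = 0.2375 / 0.9449 × 100 = 25.14 %

25.14 %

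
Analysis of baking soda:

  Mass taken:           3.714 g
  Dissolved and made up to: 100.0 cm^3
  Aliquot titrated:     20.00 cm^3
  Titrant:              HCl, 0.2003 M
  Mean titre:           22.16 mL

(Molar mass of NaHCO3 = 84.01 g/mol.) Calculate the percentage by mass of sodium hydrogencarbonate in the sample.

NaHCO3 + HCl → NaCl + H2O + CO2
n(HCl) per titration = 0.02216 × 0.2003 = 4.439 × 10^-3 mol
n(NaHCO3) in each aliquot = 4.439 × 10^-3 mol (1:1 ratio)
n(NaHCO3) in the whole flask = 4.439 × 10^-3 × 100.0/20.00 = 0.02219 mol
mass of NaHCO3 = 0.02219 × 84.01 = 1.864 g
% NaHCO3 = 1.864 / 3.714 × 100 = 50.20 %

50.20 %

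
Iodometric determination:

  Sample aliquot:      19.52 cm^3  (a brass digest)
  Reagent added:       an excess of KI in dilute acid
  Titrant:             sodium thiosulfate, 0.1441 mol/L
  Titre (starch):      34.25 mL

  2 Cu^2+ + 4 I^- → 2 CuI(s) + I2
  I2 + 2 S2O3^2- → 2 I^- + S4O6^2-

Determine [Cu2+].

n(S2O3^2-) = 0.03425 × 0.1441 = 4.935 × 10^-3 mol
n(I2) = n(S2O3^2-)/2 = 2.468 × 10^-3 mol
From the 2:1 ratio, n(Cu2+) in the aliquot = 2/1 × 2.468 × 10^-3 = 4.935 × 10^-3 mol
[Cu2+] = 4.935 × 10^-3 / 0.01952 = 0.2528 mol/L

0.2528 mol/L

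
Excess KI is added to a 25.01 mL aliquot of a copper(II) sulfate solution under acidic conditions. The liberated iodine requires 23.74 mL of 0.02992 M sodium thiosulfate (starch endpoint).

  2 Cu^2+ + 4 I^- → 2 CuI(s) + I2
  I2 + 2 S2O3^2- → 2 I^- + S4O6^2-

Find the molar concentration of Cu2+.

n(S2O3^2-) = 0.02374 × 0.02992 = 7.103 × 10^-4 mol
n(I2) = n(S2O3^2-)/2 = 3.552 × 10^-4 mol
From the 2:1 ratio, n(Cu2+) in the aliquot = 2/1 × 3.552 × 10^-4 = 7.103 × 10^-4 mol
[Cu2+] = 7.103 × 10^-4 / 0.02501 = 0.02840 mol/L

0.02840 M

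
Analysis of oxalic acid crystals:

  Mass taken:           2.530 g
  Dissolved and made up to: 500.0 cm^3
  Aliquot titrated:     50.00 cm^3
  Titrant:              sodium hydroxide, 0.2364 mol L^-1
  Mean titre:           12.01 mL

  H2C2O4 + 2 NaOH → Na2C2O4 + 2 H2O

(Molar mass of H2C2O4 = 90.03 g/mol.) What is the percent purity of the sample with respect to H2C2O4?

50.52 %

n(NaOH) per titration = 0.01201 × 0.2364 = 2.839 × 10^-3 mol
From the 1:2 ratio, n(H2C2O4) in each aliquot = 1/2 × 2.839 × 10^-3 = 1.420 × 10^-3 mol
n(H2C2O4) in the whole flask = 1.420 × 10^-3 × 500.0/50.00 = 0.01420 mol
mass of H2C2O4 = 0.01420 × 90.03 = 1.278 g
% H2C2O4 = 1.278 / 2.530 × 100 = 50.52 %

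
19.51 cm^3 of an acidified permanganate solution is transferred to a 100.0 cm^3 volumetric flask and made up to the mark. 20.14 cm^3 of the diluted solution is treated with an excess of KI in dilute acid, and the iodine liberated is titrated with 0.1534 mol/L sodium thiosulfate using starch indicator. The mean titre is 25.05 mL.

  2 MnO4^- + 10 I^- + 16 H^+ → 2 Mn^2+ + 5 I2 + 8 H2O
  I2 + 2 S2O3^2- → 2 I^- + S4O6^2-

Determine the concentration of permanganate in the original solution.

0.1956 mol/L

n(S2O3^2-) = 0.02505 × 0.1534 = 3.843 × 10^-3 mol
n(I2) = n(S2O3^2-)/2 = 1.921 × 10^-3 mol
From the 2:5 ratio, n(MnO4^-) in the aliquot = 2/5 × 1.921 × 10^-3 = 7.685 × 10^-4 mol
[MnO4^-]_dilute = 7.685 × 10^-4 / 0.02014 = 0.03816 mol/L
[MnO4^-]_original = 0.03816 × 100.0/19.51 = 0.1956 mol/L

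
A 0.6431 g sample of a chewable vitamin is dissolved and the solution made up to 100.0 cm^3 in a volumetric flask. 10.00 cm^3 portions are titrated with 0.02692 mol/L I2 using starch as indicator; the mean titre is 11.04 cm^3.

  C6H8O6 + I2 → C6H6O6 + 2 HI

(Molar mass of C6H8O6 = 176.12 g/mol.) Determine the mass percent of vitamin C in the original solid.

81.39 %

n(I2) per titration = 0.01104 × 0.02692 = 2.972 × 10^-4 mol
n(C6H8O6) in each aliquot = 2.972 × 10^-4 mol (1:1 ratio)
n(C6H8O6) in the whole flask = 2.972 × 10^-4 × 100.0/10.00 = 2.972 × 10^-3 mol
mass of C6H8O6 = 2.972 × 10^-3 × 176.12 = 0.5234 g
% C6H8O6 = 0.5234 / 0.6431 × 100 = 81.39 %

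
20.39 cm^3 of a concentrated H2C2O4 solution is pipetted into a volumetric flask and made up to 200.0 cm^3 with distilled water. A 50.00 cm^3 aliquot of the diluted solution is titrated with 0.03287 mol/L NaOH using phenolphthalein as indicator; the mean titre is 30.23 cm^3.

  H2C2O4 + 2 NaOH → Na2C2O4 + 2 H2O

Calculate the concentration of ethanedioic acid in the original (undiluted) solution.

0.09747 mol/L

n(NaOH) = 0.03023 × 0.03287 = 9.937 × 10^-4 mol
From the 1:2 ratio, n(H2C2O4) in the aliquot = 1/2 × 9.937 × 10^-4 = 4.968 × 10^-4 mol
[H2C2O4]_dilute = 4.968 × 10^-4 / 0.05000 = 0.009937 mol/L
Dilution factor = 200.0 / 20.39 = 9.809
[H2C2O4]_stock = 0.009937 × 9.809 = 0.09747 mol/L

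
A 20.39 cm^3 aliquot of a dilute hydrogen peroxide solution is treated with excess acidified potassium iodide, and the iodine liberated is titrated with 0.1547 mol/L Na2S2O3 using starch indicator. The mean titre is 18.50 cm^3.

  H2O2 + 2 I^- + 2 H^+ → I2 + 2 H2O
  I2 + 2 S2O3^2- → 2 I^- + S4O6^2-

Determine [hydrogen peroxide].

n(S2O3^2-) = 0.01850 × 0.1547 = 2.862 × 10^-3 mol
n(I2) = n(S2O3^2-)/2 = 1.431 × 10^-3 mol
n(H2O2) in the aliquot = 1.431 × 10^-3 mol (1:1 ratio)
[H2O2] = 1.431 × 10^-3 / 0.02039 = 0.07018 mol/L

0.07018 mol/L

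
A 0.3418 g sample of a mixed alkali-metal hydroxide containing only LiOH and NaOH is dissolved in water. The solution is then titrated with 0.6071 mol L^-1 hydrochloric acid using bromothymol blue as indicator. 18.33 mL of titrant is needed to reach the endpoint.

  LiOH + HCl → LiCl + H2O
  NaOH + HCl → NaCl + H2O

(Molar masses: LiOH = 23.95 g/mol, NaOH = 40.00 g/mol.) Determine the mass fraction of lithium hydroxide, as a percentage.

45.11 %

n(HCl) = 0.01833 × 0.6071 = 0.01113 mol
Let x = n(LiOH), y = n(NaOH).
Titrant: 1x + 1y = 0.01113;  mass: 23.95x + 40.00y = 0.3418
Solving, x = 6.438 × 10^-3 mol, y = 4.690 × 10^-3 mol
mass of LiOH = 6.438 × 10^-3 × 23.95 = 0.1542 g
% LiOH = 0.1542 / 0.3418 × 100 = 45.11 %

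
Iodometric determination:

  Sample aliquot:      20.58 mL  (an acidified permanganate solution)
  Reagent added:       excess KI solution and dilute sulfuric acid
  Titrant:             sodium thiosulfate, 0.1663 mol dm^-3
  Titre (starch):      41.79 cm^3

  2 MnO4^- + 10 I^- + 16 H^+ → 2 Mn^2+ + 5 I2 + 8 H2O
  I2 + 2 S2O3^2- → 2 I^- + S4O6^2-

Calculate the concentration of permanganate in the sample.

n(S2O3^2-) = 0.04179 × 0.1663 = 6.950 × 10^-3 mol
n(I2) = n(S2O3^2-)/2 = 3.475 × 10^-3 mol
From the 2:5 ratio, n(MnO4^-) in the aliquot = 2/5 × 3.475 × 10^-3 = 1.390 × 10^-3 mol
[MnO4^-] = 1.390 × 10^-3 / 0.02058 = 0.06754 mol/L

0.06754 mol/L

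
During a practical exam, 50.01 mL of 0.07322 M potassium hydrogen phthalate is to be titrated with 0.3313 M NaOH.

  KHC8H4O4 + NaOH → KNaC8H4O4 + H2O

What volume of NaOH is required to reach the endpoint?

11.05 mL

n(KHC8H4O4) = 0.05001 L × 0.07322 mol/L = 3.662 × 10^-3 mol
n(NaOH) = 3.662 × 10^-3 mol (1:1 stoichiometry)
V(NaOH) = 3.662 × 10^-3 mol / 0.3313 mol/L = 0.01105 L = 11.05 mL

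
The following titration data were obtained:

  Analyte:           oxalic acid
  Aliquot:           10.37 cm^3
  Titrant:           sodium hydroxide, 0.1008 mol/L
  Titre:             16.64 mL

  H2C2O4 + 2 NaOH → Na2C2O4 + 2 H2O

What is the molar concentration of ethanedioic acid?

n(NaOH) = 0.01664 L × 0.1008 mol/L = 1.677 × 10^-3 mol
From the 1:2 mole ratio, n(H2C2O4) = 1/2 × 1.677 × 10^-3 = 8.387 × 10^-4 mol
[H2C2O4] = 8.387 × 10^-4 mol / 0.01037 L = 0.08087 mol/L

0.08087 mol/L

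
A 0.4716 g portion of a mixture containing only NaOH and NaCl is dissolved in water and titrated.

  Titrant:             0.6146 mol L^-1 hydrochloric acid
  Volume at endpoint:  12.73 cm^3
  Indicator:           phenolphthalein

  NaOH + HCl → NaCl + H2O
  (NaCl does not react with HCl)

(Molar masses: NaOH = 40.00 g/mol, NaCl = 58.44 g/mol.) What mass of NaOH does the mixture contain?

n(HCl) = 0.01273 × 0.6146 = 7.824 × 10^-3 mol
Let x = n(NaOH), y = n(NaCl).
Titrant: 1x = 7.824 × 10^-3;  mass: 40.00x + 58.44y = 0.4716
Solving, x = 7.824 × 10^-3 mol, y = 2.715 × 10^-3 mol
mass of NaOH = 7.824 × 10^-3 × 40.00 = 0.3130 g

0.3130 g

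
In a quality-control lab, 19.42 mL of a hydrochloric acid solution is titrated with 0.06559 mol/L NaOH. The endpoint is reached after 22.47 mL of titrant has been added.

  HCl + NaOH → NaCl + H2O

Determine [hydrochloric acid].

n(NaOH) = 0.02247 L × 0.06559 mol/L = 1.474 × 10^-3 mol
n(HCl) = 1.474 × 10^-3 mol (1:1 mole ratio)
[HCl] = 1.474 × 10^-3 mol / 0.01942 L = 0.07589 mol/L

0.07589 mol/L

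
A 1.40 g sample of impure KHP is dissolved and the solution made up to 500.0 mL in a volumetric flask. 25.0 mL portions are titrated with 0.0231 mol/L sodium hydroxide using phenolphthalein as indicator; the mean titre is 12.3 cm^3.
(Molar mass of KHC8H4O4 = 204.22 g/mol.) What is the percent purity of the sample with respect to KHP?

KHC8H4O4 + NaOH → KNaC8H4O4 + H2O
n(NaOH) per titration = 0.0123 × 0.0231 = 2.84 × 10^-4 mol
n(KHC8H4O4) in each aliquot = 2.84 × 10^-4 mol (1:1 ratio)
n(KHC8H4O4) in the whole flask = 2.84 × 10^-4 × 500.0/25.0 = 5.68 × 10^-3 mol
mass of KHC8H4O4 = 5.68 × 10^-3 × 204.22 = 1.16 g
% KHC8H4O4 = 1.16 / 1.40 × 100 = 82.9 %

82.9 %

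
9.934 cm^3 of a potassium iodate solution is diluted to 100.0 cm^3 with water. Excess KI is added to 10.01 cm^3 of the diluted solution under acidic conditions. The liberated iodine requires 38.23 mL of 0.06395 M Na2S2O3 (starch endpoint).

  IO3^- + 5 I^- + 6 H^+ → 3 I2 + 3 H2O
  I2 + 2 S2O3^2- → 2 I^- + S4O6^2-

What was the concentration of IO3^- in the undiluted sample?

0.4098 M

n(S2O3^2-) = 0.03823 × 0.06395 = 2.445 × 10^-3 mol
n(I2) = n(S2O3^2-)/2 = 1.222 × 10^-3 mol
From the 1:3 ratio, n(IO3^-) in the aliquot = 1/3 × 1.222 × 10^-3 = 4.075 × 10^-4 mol
[IO3^-]_dilute = 4.075 × 10^-4 / 0.01001 = 0.04071 mol/L
[IO3^-]_original = 0.04071 × 100.0/9.934 = 0.4098 mol/L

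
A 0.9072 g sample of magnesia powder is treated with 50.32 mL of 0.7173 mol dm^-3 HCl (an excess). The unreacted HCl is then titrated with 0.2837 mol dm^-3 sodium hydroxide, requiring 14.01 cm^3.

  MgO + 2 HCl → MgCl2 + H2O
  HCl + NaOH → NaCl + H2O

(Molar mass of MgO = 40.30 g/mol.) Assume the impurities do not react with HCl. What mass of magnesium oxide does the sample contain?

0.6472 g

n(HCl) added = 0.05032 × 0.7173 = 0.03609 mol
n(NaOH) used in back-titration = 0.01401 × 0.2837 = 3.975 × 10^-3 mol
n(HCl) left over = 3.975 × 10^-3 mol (1:1 ratio)
n(HCl) consumed by analyte = 0.03609 − 3.975 × 10^-3 = 0.03212 mol
From the 1:2 ratio, n(MgO) = 1/2 × 0.03212 = 0.01606 mol
mass of MgO = 0.01606 × 40.30 = 0.6472 g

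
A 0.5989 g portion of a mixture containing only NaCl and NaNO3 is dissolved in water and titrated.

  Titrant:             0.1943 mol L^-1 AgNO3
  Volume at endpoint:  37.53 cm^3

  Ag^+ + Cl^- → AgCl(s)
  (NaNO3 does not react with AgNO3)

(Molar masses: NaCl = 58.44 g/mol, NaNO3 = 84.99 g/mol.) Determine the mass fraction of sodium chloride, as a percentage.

71.16 %

n(AgNO3) = 0.03753 × 0.1943 = 7.292 × 10^-3 mol
Let x = n(NaCl), y = n(NaNO3).
Titrant: 1x = 7.292 × 10^-3;  mass: 58.44x + 84.99y = 0.5989
Solving, x = 7.292 × 10^-3 mol, y = 2.033 × 10^-3 mol
mass of NaCl = 7.292 × 10^-3 × 58.44 = 0.4261 g
% NaCl = 0.4261 / 0.5989 × 100 = 71.16 %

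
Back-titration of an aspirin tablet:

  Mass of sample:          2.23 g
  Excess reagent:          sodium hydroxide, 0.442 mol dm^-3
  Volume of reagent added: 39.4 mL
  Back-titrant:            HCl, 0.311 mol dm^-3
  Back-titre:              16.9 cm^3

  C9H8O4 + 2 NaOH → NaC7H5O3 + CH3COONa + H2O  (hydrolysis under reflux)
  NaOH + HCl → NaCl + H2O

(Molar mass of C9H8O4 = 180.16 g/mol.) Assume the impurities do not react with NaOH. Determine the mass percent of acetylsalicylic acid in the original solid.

n(NaOH) added = 0.0394 × 0.442 = 0.0174 mol
n(HCl) used in back-titration = 0.0169 × 0.311 = 5.26 × 10^-3 mol
n(NaOH) left over = 5.26 × 10^-3 mol (1:1 ratio)
n(NaOH) consumed by analyte = 0.0174 − 5.26 × 10^-3 = 0.0122 mol
From the 1:2 ratio, n(C9H8O4) = 1/2 × 0.0122 = 6.08 × 10^-3 mol
mass of C9H8O4 = 6.08 × 10^-3 × 180.16 = 1.10 g
% C9H8O4 = 1.10 / 2.23 × 100 = 49.1 %

49.1 %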